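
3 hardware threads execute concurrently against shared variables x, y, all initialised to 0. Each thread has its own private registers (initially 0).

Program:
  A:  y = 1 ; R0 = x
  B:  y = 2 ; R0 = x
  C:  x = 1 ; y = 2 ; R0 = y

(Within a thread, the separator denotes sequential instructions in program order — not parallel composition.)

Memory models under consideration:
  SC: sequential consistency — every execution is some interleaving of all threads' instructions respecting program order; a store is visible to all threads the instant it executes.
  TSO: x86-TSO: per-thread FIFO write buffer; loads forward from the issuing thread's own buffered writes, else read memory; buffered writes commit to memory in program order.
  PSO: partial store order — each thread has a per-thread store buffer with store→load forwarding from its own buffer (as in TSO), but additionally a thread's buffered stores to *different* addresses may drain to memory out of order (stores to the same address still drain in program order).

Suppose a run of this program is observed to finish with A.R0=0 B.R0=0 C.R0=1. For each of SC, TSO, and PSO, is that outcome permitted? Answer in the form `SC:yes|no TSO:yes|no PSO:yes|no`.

SC:no TSO:yes PSO:yes

outcome vector order: (A.R0,B.R0,C.R0)
[SC] allowed = {0/0/2, 0/1/2, 1/0/1, 1/0/2, 1/1/1, 1/1/2}
[TSO] allowed = {0/0/1, 0/0/2, 0/1/1, 0/1/2, 1/0/1, 1/0/2, 1/1/1, 1/1/2}
[PSO] allowed = {0/0/1, 0/0/2, 0/1/1, 0/1/2, 1/0/1, 1/0/2, 1/1/1, 1/1/2}
target 0/0/1 ∈ {TSO,PSO}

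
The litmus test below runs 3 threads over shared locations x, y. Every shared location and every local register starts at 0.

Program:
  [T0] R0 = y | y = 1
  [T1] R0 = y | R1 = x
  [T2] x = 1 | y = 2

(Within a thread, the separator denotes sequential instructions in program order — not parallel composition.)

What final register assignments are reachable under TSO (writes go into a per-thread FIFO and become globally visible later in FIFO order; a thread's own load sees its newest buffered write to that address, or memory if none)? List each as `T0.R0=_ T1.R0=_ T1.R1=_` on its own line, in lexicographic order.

T0.R0=0 T1.R0=0 T1.R1=0
T0.R0=0 T1.R0=0 T1.R1=1
T0.R0=0 T1.R0=1 T1.R1=0
T0.R0=0 T1.R0=1 T1.R1=1
T0.R0=0 T1.R0=2 T1.R1=1
T0.R0=2 T1.R0=0 T1.R1=0
T0.R0=2 T1.R0=0 T1.R1=1
T0.R0=2 T1.R0=1 T1.R1=1
T0.R0=2 T1.R0=2 T1.R1=1

outcome vector order: (T0.R0,T1.R0,T1.R1)
|TSO outcomes| = 9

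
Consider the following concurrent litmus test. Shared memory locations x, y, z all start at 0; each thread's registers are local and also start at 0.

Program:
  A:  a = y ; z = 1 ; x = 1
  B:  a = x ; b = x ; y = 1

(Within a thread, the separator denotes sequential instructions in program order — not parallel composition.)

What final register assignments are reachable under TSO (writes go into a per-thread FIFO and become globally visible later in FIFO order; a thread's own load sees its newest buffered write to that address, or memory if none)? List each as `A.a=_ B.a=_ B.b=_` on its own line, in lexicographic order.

outcome vector order: (A.a,B.a,B.b)
|TSO outcomes| = 4

A.a=0 B.a=0 B.b=0
A.a=0 B.a=0 B.b=1
A.a=0 B.a=1 B.b=1
A.a=1 B.a=0 B.b=0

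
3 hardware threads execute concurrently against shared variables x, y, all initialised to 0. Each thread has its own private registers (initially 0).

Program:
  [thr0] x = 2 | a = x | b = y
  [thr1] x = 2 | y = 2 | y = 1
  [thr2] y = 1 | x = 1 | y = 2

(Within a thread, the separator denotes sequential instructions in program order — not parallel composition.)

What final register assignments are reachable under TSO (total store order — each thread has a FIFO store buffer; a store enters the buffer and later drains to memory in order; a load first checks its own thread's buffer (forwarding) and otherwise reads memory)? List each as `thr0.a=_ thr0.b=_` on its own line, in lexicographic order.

outcome vector order: (thr0.a,thr0.b)
|TSO outcomes| = 5

thr0.a=1 thr0.b=1
thr0.a=1 thr0.b=2
thr0.a=2 thr0.b=0
thr0.a=2 thr0.b=1
thr0.a=2 thr0.b=2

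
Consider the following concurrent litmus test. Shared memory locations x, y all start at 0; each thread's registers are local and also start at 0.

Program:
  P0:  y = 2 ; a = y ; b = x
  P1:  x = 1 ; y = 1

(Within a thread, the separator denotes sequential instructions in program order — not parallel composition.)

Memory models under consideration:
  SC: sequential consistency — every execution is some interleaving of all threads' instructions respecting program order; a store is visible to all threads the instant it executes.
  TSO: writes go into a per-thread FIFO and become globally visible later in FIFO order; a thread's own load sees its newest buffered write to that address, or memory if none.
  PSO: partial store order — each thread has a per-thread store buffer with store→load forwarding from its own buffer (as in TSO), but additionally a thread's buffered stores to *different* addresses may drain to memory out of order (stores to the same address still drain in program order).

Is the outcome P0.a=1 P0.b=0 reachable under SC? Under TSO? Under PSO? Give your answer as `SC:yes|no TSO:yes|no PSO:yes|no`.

outcome vector order: (P0.a,P0.b)
SC: 3 outcomes — {1/1 2/0 2/1}
TSO: 3 outcomes — {1/1 2/0 2/1}
PSO: 4 outcomes — {1/0 1/1 2/0 2/1}
target 1/0 ∈ {PSO}

SC:no TSO:no PSO:yes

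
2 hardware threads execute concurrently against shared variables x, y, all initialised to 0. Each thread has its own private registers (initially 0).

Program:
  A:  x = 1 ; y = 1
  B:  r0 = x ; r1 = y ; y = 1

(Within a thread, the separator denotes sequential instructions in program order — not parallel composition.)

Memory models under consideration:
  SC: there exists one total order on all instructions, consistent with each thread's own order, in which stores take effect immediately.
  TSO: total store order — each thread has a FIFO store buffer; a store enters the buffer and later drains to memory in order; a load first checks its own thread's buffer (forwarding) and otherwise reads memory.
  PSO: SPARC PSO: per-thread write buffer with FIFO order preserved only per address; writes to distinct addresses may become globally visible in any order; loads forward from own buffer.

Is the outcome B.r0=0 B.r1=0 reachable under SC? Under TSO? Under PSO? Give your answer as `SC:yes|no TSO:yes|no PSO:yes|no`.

SC:yes TSO:yes PSO:yes

outcome vector order: (B.r0,B.r1)
SC: 4 outcomes — {0/0, 0/1, 1/0, 1/1}
TSO: 4 outcomes — {0/0, 0/1, 1/0, 1/1}
PSO: 4 outcomes — {0/0, 0/1, 1/0, 1/1}
target 0/0 ∈ {SC,TSO,PSO}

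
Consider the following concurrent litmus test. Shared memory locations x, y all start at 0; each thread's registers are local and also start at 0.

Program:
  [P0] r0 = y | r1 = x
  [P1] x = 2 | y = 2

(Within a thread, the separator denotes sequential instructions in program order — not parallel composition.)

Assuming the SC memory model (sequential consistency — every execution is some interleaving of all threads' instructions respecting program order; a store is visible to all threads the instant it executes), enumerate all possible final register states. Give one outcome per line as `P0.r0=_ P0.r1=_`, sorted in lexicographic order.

P0.r0=0 P0.r1=0
P0.r0=0 P0.r1=2
P0.r0=2 P0.r1=2

outcome vector order: (P0.r0,P0.r1)
|SC outcomes| = 3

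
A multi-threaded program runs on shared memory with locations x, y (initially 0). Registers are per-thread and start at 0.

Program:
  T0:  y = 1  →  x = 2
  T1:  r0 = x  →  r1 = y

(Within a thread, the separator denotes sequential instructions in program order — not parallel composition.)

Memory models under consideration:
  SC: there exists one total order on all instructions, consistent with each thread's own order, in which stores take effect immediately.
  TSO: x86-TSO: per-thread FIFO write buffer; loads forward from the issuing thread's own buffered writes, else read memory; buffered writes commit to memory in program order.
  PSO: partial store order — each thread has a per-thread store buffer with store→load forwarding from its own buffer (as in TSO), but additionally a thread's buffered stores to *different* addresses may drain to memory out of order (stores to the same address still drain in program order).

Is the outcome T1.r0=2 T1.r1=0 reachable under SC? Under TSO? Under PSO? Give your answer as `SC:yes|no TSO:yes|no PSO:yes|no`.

outcome vector order: (T1.r0,T1.r1)
SC: 3 outcomes — {(0,0); (0,1); (2,1)}
TSO: 3 outcomes — {(0,0); (0,1); (2,1)}
PSO: 4 outcomes — {(0,0); (0,1); (2,0); (2,1)}
target (2,0) ∈ {PSO}

SC:no TSO:no PSO:yes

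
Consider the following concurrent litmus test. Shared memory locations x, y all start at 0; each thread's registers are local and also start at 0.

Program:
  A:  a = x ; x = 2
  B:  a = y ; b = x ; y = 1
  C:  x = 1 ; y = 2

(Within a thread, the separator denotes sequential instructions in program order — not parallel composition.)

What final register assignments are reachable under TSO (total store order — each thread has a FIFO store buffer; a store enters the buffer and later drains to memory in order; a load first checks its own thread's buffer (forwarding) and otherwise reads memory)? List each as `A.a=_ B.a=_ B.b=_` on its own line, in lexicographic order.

outcome vector order: (A.a,B.a,B.b)
|TSO outcomes| = 10

A.a=0 B.a=0 B.b=0
A.a=0 B.a=0 B.b=1
A.a=0 B.a=0 B.b=2
A.a=0 B.a=2 B.b=1
A.a=0 B.a=2 B.b=2
A.a=1 B.a=0 B.b=0
A.a=1 B.a=0 B.b=1
A.a=1 B.a=0 B.b=2
A.a=1 B.a=2 B.b=1
A.a=1 B.a=2 B.b=2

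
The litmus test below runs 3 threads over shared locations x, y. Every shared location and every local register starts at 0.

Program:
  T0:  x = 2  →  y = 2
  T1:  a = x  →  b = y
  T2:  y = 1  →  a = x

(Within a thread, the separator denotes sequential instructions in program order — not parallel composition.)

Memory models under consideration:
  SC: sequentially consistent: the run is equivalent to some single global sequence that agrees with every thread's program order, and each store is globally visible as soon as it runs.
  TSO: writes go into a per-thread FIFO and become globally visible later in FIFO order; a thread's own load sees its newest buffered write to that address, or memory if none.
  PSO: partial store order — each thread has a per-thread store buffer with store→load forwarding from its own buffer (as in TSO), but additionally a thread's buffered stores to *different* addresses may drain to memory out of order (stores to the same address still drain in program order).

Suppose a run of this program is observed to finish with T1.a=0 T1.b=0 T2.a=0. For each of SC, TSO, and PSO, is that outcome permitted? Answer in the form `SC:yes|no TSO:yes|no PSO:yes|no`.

SC:yes TSO:yes PSO:yes

outcome vector order: (T1.a,T1.b,T2.a)
[SC] allowed = {0/0/0; 0/0/2; 0/1/0; 0/1/2; 0/2/0; 0/2/2; 2/0/2; 2/1/0; 2/1/2; 2/2/0; 2/2/2}
[TSO] allowed = {0/0/0; 0/0/2; 0/1/0; 0/1/2; 0/2/0; 0/2/2; 2/0/0; 2/0/2; 2/1/0; 2/1/2; 2/2/0; 2/2/2}
[PSO] allowed = {0/0/0; 0/0/2; 0/1/0; 0/1/2; 0/2/0; 0/2/2; 2/0/0; 2/0/2; 2/1/0; 2/1/2; 2/2/0; 2/2/2}
target 0/0/0 ∈ {SC,TSO,PSO}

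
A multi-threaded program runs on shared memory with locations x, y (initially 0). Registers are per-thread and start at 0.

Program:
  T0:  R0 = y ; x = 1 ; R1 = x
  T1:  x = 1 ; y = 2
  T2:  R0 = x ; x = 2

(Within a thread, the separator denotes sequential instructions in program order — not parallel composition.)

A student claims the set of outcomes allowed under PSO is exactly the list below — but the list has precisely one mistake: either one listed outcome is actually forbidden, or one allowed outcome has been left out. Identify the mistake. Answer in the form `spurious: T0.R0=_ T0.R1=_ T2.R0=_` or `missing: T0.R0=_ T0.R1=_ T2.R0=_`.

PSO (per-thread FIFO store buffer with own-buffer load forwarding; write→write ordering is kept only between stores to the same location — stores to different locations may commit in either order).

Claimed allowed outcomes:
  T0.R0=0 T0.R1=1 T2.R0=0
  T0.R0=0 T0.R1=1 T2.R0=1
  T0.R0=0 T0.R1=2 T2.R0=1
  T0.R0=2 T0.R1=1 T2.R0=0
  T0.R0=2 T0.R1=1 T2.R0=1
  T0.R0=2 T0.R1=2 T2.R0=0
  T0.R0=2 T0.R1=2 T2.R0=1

missing: T0.R0=0 T0.R1=2 T2.R0=0

outcome vector order: (T0.R0,T0.R1,T2.R0)
[PSO] allowed = {0/1/0, 0/1/1, 0/2/0, 0/2/1, 2/1/0, 2/1/1, 2/2/0, 2/2/1}
PSO∖claimed = {0/2/0}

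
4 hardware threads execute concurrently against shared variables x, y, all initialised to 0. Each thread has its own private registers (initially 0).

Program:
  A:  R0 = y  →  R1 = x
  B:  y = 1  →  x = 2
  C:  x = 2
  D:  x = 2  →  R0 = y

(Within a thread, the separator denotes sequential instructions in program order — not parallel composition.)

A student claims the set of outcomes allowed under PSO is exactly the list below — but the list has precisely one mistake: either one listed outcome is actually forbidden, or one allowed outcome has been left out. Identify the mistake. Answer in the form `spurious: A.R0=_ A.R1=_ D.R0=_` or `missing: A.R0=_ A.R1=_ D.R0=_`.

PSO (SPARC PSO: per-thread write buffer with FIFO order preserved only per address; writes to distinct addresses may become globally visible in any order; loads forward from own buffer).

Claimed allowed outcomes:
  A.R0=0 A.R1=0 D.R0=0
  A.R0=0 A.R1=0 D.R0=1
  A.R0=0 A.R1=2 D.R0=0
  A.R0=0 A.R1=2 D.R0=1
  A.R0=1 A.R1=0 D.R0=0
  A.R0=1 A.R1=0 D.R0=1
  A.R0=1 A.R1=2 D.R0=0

outcome vector order: (A.R0,A.R1,D.R0)
[PSO] allowed = {0/0/0; 0/0/1; 0/2/0; 0/2/1; 1/0/0; 1/0/1; 1/2/0; 1/2/1}
PSO∖claimed = {1/2/1}

missing: A.R0=1 A.R1=2 D.R0=1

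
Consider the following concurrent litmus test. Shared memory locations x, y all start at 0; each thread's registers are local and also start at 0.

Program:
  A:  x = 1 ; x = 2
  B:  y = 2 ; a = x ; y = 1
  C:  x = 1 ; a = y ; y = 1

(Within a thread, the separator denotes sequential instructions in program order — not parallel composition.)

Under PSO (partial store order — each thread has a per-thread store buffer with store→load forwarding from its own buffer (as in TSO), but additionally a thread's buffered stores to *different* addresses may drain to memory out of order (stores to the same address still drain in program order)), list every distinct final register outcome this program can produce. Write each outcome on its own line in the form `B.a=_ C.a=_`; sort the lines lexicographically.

B.a=0 C.a=0
B.a=0 C.a=1
B.a=0 C.a=2
B.a=1 C.a=0
B.a=1 C.a=1
B.a=1 C.a=2
B.a=2 C.a=0
B.a=2 C.a=1
B.a=2 C.a=2

outcome vector order: (B.a,C.a)
|PSO outcomes| = 9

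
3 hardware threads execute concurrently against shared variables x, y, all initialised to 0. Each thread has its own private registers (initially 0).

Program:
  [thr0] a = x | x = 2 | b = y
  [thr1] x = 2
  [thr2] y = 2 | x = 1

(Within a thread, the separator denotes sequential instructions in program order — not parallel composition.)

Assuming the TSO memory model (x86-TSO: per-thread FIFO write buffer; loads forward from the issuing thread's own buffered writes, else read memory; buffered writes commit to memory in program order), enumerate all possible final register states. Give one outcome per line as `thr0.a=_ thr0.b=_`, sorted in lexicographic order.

thr0.a=0 thr0.b=0
thr0.a=0 thr0.b=2
thr0.a=1 thr0.b=2
thr0.a=2 thr0.b=0
thr0.a=2 thr0.b=2

outcome vector order: (thr0.a,thr0.b)
|TSO outcomes| = 5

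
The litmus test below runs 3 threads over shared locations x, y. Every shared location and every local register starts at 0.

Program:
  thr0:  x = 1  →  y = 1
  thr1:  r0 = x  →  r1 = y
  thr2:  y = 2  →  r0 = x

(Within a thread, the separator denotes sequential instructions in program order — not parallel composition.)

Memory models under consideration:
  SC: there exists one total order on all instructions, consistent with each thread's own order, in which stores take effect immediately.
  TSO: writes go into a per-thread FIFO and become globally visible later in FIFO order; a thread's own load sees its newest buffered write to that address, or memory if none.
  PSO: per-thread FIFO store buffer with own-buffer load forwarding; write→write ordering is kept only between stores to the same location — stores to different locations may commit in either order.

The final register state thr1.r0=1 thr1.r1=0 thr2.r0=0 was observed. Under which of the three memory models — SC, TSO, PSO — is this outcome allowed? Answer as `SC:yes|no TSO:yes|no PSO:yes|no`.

outcome vector order: (thr1.r0,thr1.r1,thr2.r0)
[SC] allowed = {000, 001, 010, 011, 020, 021, 101, 110, 111, 120, 121}
[TSO] allowed = {000, 001, 010, 011, 020, 021, 100, 101, 110, 111, 120, 121}
[PSO] allowed = {000, 001, 010, 011, 020, 021, 100, 101, 110, 111, 120, 121}
target 100 ∈ {TSO,PSO}

SC:no TSO:yes PSO:yes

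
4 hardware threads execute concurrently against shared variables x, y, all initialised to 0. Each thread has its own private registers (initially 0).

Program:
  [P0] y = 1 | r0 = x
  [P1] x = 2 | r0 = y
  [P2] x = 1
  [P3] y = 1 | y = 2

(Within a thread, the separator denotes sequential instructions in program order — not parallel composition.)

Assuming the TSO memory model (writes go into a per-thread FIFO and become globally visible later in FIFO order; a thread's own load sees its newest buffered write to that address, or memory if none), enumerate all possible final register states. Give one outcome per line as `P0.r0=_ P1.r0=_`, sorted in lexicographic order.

P0.r0=0 P1.r0=0
P0.r0=0 P1.r0=1
P0.r0=0 P1.r0=2
P0.r0=1 P1.r0=0
P0.r0=1 P1.r0=1
P0.r0=1 P1.r0=2
P0.r0=2 P1.r0=0
P0.r0=2 P1.r0=1
P0.r0=2 P1.r0=2

outcome vector order: (P0.r0,P1.r0)
|TSO outcomes| = 9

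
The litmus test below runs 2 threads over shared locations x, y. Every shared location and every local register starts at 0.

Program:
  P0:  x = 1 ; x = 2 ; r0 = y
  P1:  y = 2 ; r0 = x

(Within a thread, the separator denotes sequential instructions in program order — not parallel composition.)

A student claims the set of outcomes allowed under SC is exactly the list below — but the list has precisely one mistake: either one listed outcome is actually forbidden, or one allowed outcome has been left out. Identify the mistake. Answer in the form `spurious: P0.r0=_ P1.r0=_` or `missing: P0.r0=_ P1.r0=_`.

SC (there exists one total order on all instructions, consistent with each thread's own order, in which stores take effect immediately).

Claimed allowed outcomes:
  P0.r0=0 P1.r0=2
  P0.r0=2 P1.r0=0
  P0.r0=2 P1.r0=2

outcome vector order: (P0.r0,P1.r0)
under SC → (0,2); (2,0); (2,1); (2,2)
SC∖claimed = {(2,1)}

missing: P0.r0=2 P1.r0=1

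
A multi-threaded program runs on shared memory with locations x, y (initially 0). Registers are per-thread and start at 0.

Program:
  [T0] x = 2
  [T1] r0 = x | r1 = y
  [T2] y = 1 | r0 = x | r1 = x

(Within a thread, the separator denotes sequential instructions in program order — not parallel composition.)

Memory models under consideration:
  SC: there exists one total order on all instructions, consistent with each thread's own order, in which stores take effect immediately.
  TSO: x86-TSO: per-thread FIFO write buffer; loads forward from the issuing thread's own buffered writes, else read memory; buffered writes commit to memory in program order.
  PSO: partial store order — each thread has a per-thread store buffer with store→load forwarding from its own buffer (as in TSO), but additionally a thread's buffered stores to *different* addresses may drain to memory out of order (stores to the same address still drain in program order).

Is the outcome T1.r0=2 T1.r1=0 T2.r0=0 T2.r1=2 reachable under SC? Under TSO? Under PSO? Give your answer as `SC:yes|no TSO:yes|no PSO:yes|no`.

outcome vector order: (T1.r0,T1.r1,T2.r0,T2.r1)
under SC → (0,0,0,0) (0,0,0,2) (0,0,2,2) (0,1,0,0) (0,1,0,2) (0,1,2,2) (2,0,2,2) (2,1,0,0) (2,1,0,2) (2,1,2,2)
under TSO → (0,0,0,0) (0,0,0,2) (0,0,2,2) (0,1,0,0) (0,1,0,2) (0,1,2,2) (2,0,0,0) (2,0,0,2) (2,0,2,2) (2,1,0,0) (2,1,0,2) (2,1,2,2)
under PSO → (0,0,0,0) (0,0,0,2) (0,0,2,2) (0,1,0,0) (0,1,0,2) (0,1,2,2) (2,0,0,0) (2,0,0,2) (2,0,2,2) (2,1,0,0) (2,1,0,2) (2,1,2,2)
target (2,0,0,2) ∈ {TSO,PSO}

SC:no TSO:yes PSO:yes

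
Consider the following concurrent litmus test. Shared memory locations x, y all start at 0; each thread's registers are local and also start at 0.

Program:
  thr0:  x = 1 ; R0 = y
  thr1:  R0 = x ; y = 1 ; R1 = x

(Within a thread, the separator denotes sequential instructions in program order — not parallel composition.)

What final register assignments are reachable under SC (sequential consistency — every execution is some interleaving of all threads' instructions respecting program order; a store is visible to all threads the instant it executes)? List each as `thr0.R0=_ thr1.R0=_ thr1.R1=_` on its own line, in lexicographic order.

outcome vector order: (thr0.R0,thr1.R0,thr1.R1)
|SC outcomes| = 5

thr0.R0=0 thr1.R0=0 thr1.R1=1
thr0.R0=0 thr1.R0=1 thr1.R1=1
thr0.R0=1 thr1.R0=0 thr1.R1=0
thr0.R0=1 thr1.R0=0 thr1.R1=1
thr0.R0=1 thr1.R0=1 thr1.R1=1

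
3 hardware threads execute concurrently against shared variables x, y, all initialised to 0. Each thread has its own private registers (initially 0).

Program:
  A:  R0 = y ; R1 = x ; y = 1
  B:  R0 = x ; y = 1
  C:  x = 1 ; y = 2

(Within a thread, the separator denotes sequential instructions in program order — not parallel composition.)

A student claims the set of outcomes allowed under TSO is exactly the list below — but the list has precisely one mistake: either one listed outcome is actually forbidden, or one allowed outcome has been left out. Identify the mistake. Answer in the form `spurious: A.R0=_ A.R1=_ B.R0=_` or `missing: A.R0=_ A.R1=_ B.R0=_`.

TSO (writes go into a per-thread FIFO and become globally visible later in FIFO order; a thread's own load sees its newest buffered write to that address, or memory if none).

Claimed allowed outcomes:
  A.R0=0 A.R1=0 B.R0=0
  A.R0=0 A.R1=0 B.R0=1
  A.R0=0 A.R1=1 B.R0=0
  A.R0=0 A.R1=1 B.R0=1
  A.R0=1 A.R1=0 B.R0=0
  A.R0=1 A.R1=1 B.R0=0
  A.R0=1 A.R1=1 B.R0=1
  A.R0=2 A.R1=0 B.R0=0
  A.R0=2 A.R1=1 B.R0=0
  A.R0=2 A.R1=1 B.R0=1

spurious: A.R0=2 A.R1=0 B.R0=0

outcome vector order: (A.R0,A.R1,B.R0)
[TSO] allowed = {000; 001; 010; 011; 100; 110; 111; 210; 211}
claimed∖TSO = {200}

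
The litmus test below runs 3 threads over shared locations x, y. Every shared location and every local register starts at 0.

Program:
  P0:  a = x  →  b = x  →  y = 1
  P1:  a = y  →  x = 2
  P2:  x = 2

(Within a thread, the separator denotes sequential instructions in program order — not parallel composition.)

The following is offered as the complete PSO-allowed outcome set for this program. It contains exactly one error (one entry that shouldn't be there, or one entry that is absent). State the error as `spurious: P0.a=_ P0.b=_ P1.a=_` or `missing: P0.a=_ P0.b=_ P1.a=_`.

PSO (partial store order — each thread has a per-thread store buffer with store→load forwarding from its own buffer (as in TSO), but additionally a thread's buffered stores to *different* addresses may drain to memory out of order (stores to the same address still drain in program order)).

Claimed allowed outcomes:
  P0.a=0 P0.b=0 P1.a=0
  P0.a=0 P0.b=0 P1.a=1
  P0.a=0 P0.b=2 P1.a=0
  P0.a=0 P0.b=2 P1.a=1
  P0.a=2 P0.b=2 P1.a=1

missing: P0.a=2 P0.b=2 P1.a=0

outcome vector order: (P0.a,P0.b,P1.a)
[PSO] allowed = {000; 001; 020; 021; 220; 221}
PSO∖claimed = {220}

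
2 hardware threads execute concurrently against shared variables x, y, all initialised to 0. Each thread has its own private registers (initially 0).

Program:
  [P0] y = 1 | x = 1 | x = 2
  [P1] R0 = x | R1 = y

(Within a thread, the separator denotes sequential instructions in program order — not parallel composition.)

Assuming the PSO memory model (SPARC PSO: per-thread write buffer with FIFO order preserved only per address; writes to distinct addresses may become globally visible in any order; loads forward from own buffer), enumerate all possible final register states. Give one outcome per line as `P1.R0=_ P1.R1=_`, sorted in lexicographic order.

P1.R0=0 P1.R1=0
P1.R0=0 P1.R1=1
P1.R0=1 P1.R1=0
P1.R0=1 P1.R1=1
P1.R0=2 P1.R1=0
P1.R0=2 P1.R1=1

outcome vector order: (P1.R0,P1.R1)
|PSO outcomes| = 6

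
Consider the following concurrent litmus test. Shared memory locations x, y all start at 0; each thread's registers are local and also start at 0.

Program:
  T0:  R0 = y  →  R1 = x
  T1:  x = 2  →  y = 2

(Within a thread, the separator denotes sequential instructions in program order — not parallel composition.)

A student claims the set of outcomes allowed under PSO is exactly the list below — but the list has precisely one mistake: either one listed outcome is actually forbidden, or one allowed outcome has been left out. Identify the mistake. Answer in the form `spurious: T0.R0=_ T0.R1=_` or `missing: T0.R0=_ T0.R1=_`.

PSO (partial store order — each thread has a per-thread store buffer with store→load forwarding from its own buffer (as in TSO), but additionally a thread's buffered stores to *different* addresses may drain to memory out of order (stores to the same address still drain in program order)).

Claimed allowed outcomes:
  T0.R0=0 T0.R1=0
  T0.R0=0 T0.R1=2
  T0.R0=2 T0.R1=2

missing: T0.R0=2 T0.R1=0

outcome vector order: (T0.R0,T0.R1)
PSO: 4 outcomes — {00; 02; 20; 22}
PSO∖claimed = {20}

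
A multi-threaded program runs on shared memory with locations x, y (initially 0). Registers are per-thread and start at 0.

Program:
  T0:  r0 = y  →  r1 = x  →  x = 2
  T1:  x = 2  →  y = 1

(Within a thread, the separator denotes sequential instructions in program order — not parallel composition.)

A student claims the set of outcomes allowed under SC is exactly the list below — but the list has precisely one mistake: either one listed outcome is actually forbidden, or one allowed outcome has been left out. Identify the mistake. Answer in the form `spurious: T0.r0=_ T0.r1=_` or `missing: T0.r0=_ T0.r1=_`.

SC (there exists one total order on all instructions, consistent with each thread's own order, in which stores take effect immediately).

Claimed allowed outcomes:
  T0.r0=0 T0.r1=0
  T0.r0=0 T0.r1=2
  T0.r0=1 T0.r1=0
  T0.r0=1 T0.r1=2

outcome vector order: (T0.r0,T0.r1)
SC (3): 00 02 12
claimed∖SC = {10}

spurious: T0.r0=1 T0.r1=0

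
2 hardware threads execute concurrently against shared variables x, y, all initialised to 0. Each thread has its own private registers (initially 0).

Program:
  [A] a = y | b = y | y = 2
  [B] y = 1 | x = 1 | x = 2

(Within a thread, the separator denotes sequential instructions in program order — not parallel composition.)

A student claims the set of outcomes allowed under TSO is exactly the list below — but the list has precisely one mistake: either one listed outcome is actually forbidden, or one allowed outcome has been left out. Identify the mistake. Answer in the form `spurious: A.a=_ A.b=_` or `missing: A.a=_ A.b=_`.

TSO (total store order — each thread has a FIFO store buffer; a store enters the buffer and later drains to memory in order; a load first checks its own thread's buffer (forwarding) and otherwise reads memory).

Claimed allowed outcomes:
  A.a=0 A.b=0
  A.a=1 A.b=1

outcome vector order: (A.a,A.b)
TSO (3): (0,0); (0,1); (1,1)
TSO∖claimed = {(0,1)}

missing: A.a=0 A.b=1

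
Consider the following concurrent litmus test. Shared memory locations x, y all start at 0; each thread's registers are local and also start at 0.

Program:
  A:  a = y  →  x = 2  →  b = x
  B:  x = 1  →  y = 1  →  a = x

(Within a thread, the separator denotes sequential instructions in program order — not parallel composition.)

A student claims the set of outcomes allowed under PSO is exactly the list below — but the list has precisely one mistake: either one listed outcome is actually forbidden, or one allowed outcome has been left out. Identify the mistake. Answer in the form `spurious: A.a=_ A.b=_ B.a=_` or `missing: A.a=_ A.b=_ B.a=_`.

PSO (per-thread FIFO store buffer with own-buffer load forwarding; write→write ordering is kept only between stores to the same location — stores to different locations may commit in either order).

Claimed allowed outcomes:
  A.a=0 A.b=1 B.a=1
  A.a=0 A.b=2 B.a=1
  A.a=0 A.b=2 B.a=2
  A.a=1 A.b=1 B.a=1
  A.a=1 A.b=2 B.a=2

missing: A.a=1 A.b=2 B.a=1

outcome vector order: (A.a,A.b,B.a)
under PSO → 011 021 022 111 121 122
PSO∖claimed = {121}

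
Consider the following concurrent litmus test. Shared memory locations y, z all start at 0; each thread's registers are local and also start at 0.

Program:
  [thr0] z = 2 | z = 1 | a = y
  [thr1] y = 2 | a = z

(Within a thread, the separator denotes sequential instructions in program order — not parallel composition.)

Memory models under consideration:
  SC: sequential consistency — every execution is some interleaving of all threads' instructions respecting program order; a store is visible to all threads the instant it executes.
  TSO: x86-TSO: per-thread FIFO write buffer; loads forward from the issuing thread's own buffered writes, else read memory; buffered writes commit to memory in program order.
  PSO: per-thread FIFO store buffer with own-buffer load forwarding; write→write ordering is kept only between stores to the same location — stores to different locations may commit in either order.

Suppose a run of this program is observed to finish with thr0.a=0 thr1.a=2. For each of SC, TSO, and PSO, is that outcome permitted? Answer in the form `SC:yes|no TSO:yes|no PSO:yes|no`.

SC:no TSO:yes PSO:yes

outcome vector order: (thr0.a,thr1.a)
SC: 4 outcomes — {<0 1>, <2 0>, <2 1>, <2 2>}
TSO: 6 outcomes — {<0 0>, <0 1>, <0 2>, <2 0>, <2 1>, <2 2>}
PSO: 6 outcomes — {<0 0>, <0 1>, <0 2>, <2 0>, <2 1>, <2 2>}
target <0 2> ∈ {TSO,PSO}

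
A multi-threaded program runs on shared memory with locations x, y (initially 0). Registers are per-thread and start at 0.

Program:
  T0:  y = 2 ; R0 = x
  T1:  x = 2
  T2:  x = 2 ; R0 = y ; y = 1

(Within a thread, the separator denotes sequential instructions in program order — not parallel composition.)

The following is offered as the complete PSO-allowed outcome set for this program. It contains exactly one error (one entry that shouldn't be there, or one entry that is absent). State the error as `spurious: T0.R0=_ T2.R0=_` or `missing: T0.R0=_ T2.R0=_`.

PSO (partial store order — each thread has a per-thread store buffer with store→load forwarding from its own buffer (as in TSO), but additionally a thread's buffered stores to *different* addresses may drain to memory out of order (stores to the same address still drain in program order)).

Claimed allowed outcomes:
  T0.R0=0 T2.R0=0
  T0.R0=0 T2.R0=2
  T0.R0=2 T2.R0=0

outcome vector order: (T0.R0,T2.R0)
[PSO] allowed = {<0 0>; <0 2>; <2 0>; <2 2>}
PSO∖claimed = {<2 2>}

missing: T0.R0=2 T2.R0=2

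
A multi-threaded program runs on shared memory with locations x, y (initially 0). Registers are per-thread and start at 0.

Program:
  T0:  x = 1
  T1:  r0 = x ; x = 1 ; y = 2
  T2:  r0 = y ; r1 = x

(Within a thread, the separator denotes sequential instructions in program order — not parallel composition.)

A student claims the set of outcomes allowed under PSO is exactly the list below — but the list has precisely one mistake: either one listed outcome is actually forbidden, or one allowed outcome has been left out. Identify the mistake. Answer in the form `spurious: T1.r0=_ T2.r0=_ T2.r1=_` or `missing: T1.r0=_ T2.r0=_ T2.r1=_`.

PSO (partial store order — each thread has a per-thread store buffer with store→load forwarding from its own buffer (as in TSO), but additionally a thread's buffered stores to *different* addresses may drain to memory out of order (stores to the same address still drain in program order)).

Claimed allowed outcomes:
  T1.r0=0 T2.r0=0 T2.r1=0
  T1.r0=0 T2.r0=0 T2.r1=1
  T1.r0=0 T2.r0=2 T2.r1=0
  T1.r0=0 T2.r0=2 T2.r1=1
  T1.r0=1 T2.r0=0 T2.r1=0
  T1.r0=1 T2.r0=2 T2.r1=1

missing: T1.r0=1 T2.r0=0 T2.r1=1

outcome vector order: (T1.r0,T2.r0,T2.r1)
PSO: 7 outcomes — {<0 0 0>; <0 0 1>; <0 2 0>; <0 2 1>; <1 0 0>; <1 0 1>; <1 2 1>}
PSO∖claimed = {<1 0 1>}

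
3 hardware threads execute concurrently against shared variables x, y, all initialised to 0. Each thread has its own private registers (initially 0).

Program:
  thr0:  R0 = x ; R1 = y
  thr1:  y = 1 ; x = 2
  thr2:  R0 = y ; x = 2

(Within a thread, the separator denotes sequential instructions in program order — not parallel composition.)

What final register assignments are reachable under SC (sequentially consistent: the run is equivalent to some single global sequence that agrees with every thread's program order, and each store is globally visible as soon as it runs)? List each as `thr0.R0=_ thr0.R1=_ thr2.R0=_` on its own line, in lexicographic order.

outcome vector order: (thr0.R0,thr0.R1,thr2.R0)
|SC outcomes| = 7

thr0.R0=0 thr0.R1=0 thr2.R0=0
thr0.R0=0 thr0.R1=0 thr2.R0=1
thr0.R0=0 thr0.R1=1 thr2.R0=0
thr0.R0=0 thr0.R1=1 thr2.R0=1
thr0.R0=2 thr0.R1=0 thr2.R0=0
thr0.R0=2 thr0.R1=1 thr2.R0=0
thr0.R0=2 thr0.R1=1 thr2.R0=1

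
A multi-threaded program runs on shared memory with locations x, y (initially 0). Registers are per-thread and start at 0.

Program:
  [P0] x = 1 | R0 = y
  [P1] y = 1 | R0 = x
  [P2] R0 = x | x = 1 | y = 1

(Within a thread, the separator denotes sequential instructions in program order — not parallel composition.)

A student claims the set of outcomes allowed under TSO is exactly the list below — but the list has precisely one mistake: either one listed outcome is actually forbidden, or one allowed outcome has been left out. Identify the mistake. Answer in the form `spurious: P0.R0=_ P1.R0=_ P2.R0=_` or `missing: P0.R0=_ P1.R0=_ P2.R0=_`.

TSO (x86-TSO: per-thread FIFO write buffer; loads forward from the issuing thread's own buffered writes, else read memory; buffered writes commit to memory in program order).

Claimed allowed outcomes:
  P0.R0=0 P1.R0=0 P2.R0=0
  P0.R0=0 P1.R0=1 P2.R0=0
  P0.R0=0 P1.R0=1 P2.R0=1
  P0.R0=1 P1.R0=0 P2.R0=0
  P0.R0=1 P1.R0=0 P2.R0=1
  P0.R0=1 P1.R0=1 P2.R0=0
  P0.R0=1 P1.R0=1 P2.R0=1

missing: P0.R0=0 P1.R0=0 P2.R0=1

outcome vector order: (P0.R0,P1.R0,P2.R0)
TSO: 8 outcomes — {000; 001; 010; 011; 100; 101; 110; 111}
TSO∖claimed = {001}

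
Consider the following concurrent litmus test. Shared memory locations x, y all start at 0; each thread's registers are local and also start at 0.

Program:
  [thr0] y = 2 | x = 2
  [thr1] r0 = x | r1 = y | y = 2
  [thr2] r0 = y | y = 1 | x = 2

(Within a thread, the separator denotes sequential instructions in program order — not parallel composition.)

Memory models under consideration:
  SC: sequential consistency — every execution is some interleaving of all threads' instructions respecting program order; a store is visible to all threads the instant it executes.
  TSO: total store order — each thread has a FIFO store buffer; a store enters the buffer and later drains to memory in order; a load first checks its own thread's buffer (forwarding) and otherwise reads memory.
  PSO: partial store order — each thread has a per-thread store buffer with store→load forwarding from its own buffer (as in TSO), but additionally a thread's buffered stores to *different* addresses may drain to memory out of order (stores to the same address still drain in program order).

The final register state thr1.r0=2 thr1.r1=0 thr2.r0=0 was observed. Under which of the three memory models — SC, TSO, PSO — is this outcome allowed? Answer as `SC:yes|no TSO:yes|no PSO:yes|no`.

SC:no TSO:no PSO:yes

outcome vector order: (thr1.r0,thr1.r1,thr2.r0)
SC: 10 outcomes — {0/0/0, 0/0/2, 0/1/0, 0/1/2, 0/2/0, 0/2/2, 2/1/0, 2/1/2, 2/2/0, 2/2/2}
TSO: 10 outcomes — {0/0/0, 0/0/2, 0/1/0, 0/1/2, 0/2/0, 0/2/2, 2/1/0, 2/1/2, 2/2/0, 2/2/2}
PSO: 12 outcomes — {0/0/0, 0/0/2, 0/1/0, 0/1/2, 0/2/0, 0/2/2, 2/0/0, 2/0/2, 2/1/0, 2/1/2, 2/2/0, 2/2/2}
target 2/0/0 ∈ {PSO}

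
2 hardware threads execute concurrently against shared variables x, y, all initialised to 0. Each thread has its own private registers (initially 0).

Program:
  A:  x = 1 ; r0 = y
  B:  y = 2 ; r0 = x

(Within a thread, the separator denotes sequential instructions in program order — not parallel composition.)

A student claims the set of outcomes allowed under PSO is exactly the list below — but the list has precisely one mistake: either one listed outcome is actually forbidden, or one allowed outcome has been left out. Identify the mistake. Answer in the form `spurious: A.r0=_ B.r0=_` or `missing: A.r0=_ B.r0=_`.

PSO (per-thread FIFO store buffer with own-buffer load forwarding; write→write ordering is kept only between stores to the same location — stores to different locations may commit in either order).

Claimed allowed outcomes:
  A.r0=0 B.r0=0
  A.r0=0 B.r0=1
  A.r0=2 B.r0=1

missing: A.r0=2 B.r0=0

outcome vector order: (A.r0,B.r0)
PSO (4): <0 0>, <0 1>, <2 0>, <2 1>
PSO∖claimed = {<2 0>}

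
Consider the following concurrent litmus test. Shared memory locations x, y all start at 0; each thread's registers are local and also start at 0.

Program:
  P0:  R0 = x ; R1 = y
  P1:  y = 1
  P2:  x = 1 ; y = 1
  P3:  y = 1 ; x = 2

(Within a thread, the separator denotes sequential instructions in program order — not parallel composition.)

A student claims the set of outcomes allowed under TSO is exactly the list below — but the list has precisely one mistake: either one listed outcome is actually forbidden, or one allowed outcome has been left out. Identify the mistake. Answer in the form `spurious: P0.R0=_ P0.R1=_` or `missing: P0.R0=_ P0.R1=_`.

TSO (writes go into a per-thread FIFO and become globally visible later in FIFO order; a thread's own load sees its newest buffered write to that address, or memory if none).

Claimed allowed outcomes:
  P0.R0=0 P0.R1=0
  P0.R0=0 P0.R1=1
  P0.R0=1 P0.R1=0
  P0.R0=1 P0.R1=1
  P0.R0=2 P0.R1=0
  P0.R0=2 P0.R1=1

spurious: P0.R0=2 P0.R1=0

outcome vector order: (P0.R0,P0.R1)
TSO: 5 outcomes — {0/0, 0/1, 1/0, 1/1, 2/1}
claimed∖TSO = {2/0}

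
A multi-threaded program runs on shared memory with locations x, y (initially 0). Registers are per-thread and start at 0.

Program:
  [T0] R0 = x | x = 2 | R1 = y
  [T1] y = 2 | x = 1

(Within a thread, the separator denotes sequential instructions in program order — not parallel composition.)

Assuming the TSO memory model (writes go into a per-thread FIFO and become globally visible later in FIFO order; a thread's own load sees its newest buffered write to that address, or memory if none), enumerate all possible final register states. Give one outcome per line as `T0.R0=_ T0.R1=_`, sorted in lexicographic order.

outcome vector order: (T0.R0,T0.R1)
|TSO outcomes| = 3

T0.R0=0 T0.R1=0
T0.R0=0 T0.R1=2
T0.R0=1 T0.R1=2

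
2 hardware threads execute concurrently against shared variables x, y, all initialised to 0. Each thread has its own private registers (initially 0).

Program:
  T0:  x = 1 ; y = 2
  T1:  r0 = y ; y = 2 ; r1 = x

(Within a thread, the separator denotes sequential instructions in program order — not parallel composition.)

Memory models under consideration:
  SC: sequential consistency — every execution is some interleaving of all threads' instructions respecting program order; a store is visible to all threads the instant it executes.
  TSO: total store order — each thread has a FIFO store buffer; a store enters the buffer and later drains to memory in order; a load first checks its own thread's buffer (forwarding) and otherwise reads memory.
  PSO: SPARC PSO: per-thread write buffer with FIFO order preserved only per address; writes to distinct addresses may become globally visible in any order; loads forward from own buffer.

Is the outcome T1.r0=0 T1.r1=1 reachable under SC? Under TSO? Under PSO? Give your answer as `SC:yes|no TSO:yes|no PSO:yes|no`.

outcome vector order: (T1.r0,T1.r1)
under SC → <0 0>; <0 1>; <2 1>
under TSO → <0 0>; <0 1>; <2 1>
under PSO → <0 0>; <0 1>; <2 0>; <2 1>
target <0 1> ∈ {SC,TSO,PSO}

SC:yes TSO:yes PSO:yes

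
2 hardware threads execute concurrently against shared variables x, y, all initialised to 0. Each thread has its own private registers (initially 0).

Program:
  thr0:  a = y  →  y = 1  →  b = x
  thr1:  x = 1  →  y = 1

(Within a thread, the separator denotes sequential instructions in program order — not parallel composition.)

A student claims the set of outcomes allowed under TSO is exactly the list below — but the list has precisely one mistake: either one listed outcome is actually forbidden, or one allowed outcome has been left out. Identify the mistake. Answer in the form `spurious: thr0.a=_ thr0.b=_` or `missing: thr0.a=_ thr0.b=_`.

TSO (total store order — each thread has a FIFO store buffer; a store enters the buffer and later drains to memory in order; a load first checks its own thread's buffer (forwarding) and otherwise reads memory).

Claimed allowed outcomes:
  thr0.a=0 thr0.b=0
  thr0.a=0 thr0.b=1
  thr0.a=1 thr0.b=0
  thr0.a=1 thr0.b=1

spurious: thr0.a=1 thr0.b=0

outcome vector order: (thr0.a,thr0.b)
under TSO → 00 01 11
claimed∖TSO = {10}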